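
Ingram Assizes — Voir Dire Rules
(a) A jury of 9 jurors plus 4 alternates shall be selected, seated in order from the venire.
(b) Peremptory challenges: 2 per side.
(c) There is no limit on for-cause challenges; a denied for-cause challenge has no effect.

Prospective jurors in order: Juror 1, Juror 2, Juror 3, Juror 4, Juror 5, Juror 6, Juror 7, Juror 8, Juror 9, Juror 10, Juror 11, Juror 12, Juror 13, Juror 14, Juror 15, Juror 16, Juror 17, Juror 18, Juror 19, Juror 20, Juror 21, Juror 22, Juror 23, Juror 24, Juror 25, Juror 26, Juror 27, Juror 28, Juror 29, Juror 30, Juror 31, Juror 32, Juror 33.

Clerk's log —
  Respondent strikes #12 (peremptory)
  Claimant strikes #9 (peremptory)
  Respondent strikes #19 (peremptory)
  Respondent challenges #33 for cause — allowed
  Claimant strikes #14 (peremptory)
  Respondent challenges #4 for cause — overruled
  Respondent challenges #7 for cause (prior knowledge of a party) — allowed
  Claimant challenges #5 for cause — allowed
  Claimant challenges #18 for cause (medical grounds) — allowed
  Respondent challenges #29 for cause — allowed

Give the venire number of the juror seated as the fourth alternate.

20

Removed: #5, #7, #9, #12, #14, #18, #19, #29, #33. (#4 stays — for-cause denied.)
Seating in order: seats 1–9 → #1, #2, #3, #4, #6, #8, #10, #11, #13; alternates → #15, #16, #17, #20.
So alternate 4 is #20.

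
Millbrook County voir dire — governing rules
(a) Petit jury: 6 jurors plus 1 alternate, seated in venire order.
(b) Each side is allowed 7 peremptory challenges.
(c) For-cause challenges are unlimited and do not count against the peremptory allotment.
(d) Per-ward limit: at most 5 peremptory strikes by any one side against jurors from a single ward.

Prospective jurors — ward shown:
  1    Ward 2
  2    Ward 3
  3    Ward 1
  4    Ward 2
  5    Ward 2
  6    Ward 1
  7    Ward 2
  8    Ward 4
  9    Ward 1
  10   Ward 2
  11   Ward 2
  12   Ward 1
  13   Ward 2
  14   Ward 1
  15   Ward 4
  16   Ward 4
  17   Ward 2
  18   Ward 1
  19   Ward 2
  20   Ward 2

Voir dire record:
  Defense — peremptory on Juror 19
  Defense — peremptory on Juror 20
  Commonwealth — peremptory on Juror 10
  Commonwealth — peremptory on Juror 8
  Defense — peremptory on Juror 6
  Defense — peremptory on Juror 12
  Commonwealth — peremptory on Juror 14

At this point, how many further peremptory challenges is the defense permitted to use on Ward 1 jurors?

Defense peremptories so far: #19, #20, #6, #12 — 4 of 7 used, 3 left overall.
Against Ward 1: #6, #12 — 2 used; per-ward cap 5 leaves 3.
Binding limit: min(3, 3) = 3.

3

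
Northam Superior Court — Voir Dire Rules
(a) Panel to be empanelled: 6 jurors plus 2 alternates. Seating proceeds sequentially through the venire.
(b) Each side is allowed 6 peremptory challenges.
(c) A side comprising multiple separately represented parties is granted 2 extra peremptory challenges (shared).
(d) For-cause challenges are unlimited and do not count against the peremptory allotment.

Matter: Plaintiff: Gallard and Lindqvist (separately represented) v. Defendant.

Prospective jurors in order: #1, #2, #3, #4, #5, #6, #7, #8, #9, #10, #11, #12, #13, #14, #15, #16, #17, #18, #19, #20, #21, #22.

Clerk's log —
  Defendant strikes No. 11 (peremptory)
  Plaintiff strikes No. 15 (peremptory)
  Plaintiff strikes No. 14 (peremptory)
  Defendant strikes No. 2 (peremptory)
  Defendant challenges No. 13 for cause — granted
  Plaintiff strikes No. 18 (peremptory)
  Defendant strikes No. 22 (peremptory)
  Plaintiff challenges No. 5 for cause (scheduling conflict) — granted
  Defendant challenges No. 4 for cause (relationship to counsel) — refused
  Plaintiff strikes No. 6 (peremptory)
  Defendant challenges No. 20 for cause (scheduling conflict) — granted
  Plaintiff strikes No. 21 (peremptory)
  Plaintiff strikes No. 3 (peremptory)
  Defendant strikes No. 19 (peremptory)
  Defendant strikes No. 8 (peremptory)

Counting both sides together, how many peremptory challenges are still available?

Plaintiff allotment: 6 base + 2 multi-party = 8. Defendant allotment: 6.
Plaintiff peremptories used: #15, #14, #18, #6, #21, #3 — 6 (the for-cause on #5 doesn't count).
Defendant peremptories used: #11, #2, #22, #19, #8 — 5 (for-cause on #13, #4, #20 don't count).
Remaining: (8 − 6) + (6 − 5) = 3.

3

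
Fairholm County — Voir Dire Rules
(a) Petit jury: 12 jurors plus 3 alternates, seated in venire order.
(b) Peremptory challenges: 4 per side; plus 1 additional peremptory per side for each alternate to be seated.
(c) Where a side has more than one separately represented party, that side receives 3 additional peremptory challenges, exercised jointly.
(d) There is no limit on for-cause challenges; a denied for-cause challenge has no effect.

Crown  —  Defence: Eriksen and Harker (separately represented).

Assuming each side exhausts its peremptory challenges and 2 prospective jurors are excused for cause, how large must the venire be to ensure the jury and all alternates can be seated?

34

Seats to fill: 12 + 3 alternates = 15.
Peremptories — Crown: 4 + 1×3 = 7; Defence: 4 + 1×3 + 3 = 10; total 17.
For-cause removals: 2.
Minimum venire: 15 + 17 + 2 = 34.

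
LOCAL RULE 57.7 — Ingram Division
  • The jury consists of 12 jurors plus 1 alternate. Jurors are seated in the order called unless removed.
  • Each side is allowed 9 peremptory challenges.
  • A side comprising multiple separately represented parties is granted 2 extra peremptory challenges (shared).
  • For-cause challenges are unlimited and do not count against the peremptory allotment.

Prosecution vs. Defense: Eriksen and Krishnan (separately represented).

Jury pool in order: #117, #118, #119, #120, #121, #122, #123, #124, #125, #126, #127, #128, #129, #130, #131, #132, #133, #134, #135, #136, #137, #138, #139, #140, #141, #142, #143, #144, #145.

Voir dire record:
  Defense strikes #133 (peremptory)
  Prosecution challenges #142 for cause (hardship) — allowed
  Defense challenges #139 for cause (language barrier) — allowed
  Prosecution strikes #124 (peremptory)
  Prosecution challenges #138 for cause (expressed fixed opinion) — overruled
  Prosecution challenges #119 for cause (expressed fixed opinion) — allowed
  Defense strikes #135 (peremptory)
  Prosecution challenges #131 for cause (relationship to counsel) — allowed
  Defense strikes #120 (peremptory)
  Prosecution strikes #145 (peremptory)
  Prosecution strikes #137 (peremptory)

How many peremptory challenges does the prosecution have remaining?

6

Prosecution allotment: 9.
Prosecution peremptories used: #124, #145, #137 — 3 (for-cause on #142, #138, #119, #131 don't count).
Remaining: 9 − 3 = 6.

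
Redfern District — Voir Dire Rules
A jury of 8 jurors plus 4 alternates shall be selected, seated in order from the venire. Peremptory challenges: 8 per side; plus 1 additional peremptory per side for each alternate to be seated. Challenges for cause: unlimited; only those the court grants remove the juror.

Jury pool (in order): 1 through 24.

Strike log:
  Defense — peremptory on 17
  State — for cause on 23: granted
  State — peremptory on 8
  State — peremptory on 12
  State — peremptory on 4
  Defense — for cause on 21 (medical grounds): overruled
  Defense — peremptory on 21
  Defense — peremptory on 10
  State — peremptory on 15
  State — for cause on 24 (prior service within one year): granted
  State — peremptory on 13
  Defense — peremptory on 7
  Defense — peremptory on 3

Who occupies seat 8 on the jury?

Removed: #3, #4, #7, #8, #10, #12, #13, #15, #17, #21, #23, #24.
Filling seats in venire order through position 8: #1, #2, #5, #6, #9, #11, #14, #16.
So seat 8 is #16.

16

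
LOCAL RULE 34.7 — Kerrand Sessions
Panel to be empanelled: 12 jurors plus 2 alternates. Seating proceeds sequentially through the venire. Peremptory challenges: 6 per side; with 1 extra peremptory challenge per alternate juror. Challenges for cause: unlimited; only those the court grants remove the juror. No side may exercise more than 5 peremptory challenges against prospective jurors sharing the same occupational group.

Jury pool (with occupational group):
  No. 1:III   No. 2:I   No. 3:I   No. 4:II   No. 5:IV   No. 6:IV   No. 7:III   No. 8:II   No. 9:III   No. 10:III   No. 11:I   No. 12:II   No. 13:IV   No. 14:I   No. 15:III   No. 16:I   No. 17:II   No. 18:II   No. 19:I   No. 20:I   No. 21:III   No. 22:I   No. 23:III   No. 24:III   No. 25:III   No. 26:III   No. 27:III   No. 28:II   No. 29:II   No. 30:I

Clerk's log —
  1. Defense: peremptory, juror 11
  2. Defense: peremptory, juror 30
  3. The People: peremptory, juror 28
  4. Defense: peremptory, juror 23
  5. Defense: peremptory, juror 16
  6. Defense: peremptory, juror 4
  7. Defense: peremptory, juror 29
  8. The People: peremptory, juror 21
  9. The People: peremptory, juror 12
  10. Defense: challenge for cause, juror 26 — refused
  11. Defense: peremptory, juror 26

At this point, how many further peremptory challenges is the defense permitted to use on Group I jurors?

Defense peremptories so far: #11, #30, #23, #16, #4, #29, #26 — 7 of 8 used, 1 left overall.
Against Group I: #11, #30, #16 — 3 used; per-group cap 5 leaves 2.
Binding limit: min(1, 2) = 1.

1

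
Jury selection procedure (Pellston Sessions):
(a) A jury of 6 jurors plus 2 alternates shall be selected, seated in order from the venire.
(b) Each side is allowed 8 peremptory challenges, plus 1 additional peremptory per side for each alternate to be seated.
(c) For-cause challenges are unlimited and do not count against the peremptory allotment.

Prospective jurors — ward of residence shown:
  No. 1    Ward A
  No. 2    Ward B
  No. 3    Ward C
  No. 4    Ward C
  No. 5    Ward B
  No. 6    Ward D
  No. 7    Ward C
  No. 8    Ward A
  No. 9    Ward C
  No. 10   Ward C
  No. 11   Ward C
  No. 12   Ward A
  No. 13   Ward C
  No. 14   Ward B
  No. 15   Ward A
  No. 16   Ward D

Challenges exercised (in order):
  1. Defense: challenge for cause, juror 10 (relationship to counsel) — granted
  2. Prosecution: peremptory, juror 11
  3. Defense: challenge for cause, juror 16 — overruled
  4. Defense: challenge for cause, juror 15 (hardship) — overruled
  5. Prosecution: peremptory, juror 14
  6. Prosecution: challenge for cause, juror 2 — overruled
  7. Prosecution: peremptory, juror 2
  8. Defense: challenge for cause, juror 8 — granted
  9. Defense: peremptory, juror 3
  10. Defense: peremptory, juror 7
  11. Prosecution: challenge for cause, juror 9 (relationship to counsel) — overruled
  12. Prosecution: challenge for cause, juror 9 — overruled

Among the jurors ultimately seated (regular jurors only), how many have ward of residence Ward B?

Removed: #2, #3, #7, #8, #10, #11, #14.
Seated jurors 1–6: #1, #4, #5, #6, #9, #12 (alternates #13, #15 not counted).
Of those, in Ward B: #5 → 1.

1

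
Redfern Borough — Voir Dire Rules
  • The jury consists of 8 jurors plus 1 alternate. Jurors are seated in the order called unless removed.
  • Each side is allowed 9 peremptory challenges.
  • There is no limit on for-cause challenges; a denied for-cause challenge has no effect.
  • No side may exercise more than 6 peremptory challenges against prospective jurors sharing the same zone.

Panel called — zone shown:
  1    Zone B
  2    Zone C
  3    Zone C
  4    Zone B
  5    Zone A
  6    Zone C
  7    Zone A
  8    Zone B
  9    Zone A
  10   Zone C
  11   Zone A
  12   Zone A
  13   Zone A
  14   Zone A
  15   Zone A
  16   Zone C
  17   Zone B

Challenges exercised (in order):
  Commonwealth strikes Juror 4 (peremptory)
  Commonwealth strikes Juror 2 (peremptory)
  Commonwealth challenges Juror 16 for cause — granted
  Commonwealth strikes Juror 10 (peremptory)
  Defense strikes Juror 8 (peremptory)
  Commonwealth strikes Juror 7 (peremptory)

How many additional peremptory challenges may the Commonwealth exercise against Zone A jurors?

Commonwealth peremptories so far: #4, #2, #10, #7 — 4 of 9 used, 5 left overall.
Against Zone A: #7 — 1 used; per-zone cap 6 leaves 5.
Binding limit: min(5, 5) = 5.

5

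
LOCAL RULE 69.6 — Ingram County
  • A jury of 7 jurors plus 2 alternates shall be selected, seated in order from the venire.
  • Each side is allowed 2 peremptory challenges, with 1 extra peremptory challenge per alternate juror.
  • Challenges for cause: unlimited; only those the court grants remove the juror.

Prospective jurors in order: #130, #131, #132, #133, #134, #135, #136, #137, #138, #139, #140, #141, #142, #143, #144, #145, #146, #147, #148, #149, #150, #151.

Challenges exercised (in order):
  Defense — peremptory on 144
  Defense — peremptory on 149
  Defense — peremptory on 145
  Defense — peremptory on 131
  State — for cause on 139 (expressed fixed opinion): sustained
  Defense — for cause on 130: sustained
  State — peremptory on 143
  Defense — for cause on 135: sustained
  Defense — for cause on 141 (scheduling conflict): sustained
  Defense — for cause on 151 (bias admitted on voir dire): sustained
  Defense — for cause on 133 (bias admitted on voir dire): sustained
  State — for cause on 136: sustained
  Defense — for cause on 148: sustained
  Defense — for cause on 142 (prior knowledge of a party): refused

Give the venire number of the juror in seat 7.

146

Removed: #130, #131, #133, #135, #136, #139, #141, #143, #144, #145, #148, #149, #151. (#142 stays — for-cause denied.)
Filling seats in venire order through position 7: #132, #134, #137, #138, #140, #142, #146.
So seat 7 is #146.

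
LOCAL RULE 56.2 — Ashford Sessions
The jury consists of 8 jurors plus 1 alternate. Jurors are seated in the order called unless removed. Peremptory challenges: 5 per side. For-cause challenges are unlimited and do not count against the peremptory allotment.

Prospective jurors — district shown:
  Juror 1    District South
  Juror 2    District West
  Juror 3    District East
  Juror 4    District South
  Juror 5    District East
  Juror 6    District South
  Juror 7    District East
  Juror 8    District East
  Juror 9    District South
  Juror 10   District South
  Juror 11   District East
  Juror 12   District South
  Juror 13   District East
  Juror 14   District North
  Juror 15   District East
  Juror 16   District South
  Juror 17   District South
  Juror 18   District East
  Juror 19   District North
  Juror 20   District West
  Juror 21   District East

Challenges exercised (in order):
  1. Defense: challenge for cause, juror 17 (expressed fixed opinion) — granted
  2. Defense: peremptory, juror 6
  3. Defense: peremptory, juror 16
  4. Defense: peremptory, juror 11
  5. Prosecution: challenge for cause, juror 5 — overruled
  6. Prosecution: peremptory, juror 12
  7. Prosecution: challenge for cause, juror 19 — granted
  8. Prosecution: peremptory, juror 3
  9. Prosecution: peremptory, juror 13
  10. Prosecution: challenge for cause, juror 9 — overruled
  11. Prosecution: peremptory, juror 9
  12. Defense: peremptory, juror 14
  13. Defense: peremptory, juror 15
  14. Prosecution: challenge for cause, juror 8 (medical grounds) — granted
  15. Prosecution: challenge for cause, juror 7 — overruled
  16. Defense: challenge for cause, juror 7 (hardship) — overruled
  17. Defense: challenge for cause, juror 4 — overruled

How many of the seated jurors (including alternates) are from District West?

2

Removed: #3, #6, #8, #9, #11, #12, #13, #14, #15, #16, #17, #19.
Seated (9 incl. alternates): #1, #2, #4, #5, #7, #10, #18, #20, #21.
Of those, in District West: #2, #20 → 2.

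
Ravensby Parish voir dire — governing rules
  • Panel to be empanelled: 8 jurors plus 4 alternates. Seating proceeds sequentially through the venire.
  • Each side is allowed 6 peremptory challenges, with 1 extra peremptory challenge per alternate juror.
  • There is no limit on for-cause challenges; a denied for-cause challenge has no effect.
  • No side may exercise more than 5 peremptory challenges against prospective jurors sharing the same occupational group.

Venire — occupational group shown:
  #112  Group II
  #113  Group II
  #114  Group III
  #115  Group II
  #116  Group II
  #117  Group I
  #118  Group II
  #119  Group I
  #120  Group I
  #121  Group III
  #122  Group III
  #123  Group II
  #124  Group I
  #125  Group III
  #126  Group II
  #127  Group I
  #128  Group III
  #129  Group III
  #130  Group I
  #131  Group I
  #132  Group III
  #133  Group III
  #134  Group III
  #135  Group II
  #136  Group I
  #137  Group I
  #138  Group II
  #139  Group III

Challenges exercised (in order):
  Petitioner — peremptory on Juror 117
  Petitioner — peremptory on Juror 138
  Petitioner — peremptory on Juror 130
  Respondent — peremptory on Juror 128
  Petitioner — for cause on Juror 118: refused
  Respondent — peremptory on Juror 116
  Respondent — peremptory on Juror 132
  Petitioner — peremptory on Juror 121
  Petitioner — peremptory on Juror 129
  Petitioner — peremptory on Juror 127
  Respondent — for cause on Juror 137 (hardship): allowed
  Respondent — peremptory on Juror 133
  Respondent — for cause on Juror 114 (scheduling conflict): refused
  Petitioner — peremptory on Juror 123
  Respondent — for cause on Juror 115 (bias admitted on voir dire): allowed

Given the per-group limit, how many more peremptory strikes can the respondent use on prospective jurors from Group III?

Respondent peremptories so far: #128, #116, #132, #133 — 4 of 10 used, 6 left overall.
Against Group III: #128, #132, #133 — 3 used; per-group cap 5 leaves 2.
Binding limit: min(6, 2) = 2.

2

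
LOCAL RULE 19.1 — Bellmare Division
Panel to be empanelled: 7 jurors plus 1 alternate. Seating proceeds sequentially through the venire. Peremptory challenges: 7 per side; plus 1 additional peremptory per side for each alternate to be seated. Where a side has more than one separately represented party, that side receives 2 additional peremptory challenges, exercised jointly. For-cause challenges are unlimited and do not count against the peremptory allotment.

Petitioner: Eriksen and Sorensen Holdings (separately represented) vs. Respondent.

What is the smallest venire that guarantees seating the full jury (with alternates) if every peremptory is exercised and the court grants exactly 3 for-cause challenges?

Seats to fill: 7 + 1 alternates = 8.
Peremptories — Petitioner: 7 + 1×1 + 2 = 10; Respondent: 7 + 1×1 = 8; total 18.
For-cause removals: 3.
Minimum venire: 8 + 18 + 3 = 29.

29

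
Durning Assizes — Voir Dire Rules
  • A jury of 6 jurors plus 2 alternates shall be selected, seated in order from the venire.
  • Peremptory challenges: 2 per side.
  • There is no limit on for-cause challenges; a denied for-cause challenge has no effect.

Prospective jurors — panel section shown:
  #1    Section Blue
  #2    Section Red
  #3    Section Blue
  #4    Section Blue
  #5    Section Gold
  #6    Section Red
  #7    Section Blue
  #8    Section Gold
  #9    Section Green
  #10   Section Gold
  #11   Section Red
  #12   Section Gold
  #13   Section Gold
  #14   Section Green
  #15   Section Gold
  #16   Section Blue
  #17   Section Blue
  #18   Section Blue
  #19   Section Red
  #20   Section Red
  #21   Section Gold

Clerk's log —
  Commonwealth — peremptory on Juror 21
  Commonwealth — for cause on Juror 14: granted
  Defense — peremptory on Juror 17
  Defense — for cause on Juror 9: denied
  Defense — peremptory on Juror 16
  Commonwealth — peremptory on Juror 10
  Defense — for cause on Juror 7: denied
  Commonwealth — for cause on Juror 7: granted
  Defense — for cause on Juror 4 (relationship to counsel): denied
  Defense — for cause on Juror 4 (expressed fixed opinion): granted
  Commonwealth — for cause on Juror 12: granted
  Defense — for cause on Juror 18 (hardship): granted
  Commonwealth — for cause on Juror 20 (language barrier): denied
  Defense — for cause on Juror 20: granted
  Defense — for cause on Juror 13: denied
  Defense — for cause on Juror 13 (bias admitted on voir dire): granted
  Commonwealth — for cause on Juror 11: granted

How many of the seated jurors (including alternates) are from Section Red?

Removed: #4, #7, #10, #11, #12, #13, #14, #16, #17, #18, #20, #21.
Seated (8 incl. alternates): #1, #2, #3, #5, #6, #8, #9, #15.
Of those, in Section Red: #2, #6 → 2.

2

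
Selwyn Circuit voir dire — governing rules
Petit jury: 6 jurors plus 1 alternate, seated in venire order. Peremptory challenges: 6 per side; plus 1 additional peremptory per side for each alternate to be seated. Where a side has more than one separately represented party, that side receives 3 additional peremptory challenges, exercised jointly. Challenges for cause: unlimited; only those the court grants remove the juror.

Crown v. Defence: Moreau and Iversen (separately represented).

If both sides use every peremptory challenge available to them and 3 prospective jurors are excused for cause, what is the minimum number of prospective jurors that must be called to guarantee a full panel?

Seats to fill: 6 + 1 alternates = 7.
Peremptories — Crown: 6 + 1×1 = 7; Defence: 6 + 1×1 + 3 = 10; total 17.
For-cause removals: 3.
Minimum venire: 7 + 17 + 3 = 27.

27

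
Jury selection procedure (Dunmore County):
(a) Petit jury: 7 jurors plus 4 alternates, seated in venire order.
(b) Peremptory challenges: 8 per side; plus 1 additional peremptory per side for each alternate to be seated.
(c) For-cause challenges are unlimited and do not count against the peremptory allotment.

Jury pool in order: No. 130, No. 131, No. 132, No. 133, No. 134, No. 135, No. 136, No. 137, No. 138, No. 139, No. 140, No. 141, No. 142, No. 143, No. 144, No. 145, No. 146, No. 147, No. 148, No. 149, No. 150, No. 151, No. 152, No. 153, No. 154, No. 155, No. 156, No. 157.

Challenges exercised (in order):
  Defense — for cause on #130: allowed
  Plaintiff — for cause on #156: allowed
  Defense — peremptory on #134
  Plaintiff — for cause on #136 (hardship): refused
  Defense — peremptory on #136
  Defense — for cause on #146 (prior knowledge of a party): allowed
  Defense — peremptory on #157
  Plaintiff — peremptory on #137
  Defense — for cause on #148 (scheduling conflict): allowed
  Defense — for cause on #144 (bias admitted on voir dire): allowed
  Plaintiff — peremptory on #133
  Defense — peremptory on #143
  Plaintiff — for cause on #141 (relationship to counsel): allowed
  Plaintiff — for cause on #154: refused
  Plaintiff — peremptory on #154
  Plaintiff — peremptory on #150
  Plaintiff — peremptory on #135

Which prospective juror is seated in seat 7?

Removed: #130, #133, #134, #135, #136, #137, #141, #143, #144, #146, #148, #150, #154, #156, #157.
Filling seats in venire order through position 7: #131, #132, #138, #139, #140, #142, #145.
So seat 7 is #145.

145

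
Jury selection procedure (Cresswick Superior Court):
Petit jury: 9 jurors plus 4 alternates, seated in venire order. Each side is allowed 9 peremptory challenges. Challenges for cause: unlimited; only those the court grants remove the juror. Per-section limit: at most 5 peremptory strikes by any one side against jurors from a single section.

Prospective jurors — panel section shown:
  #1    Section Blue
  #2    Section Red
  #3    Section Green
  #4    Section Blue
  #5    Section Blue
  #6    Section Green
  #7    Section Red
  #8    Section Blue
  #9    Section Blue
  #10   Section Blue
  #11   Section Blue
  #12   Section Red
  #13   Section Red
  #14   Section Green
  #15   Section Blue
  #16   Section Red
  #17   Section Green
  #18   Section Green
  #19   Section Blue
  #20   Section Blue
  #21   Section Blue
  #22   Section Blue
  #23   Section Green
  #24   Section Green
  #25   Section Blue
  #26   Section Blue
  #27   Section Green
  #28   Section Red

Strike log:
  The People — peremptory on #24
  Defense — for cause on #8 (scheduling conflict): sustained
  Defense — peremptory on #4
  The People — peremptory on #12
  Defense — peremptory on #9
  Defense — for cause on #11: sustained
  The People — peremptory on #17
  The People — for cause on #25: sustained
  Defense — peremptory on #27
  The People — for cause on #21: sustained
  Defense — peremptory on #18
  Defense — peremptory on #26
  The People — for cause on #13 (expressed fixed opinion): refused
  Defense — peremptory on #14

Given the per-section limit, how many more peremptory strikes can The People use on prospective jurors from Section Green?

3

The People peremptories so far: #24, #12, #17 — 3 of 9 used, 6 left overall.
Against Section Green: #24, #17 — 2 used; per-section cap 5 leaves 3.
Binding limit: min(6, 3) = 3.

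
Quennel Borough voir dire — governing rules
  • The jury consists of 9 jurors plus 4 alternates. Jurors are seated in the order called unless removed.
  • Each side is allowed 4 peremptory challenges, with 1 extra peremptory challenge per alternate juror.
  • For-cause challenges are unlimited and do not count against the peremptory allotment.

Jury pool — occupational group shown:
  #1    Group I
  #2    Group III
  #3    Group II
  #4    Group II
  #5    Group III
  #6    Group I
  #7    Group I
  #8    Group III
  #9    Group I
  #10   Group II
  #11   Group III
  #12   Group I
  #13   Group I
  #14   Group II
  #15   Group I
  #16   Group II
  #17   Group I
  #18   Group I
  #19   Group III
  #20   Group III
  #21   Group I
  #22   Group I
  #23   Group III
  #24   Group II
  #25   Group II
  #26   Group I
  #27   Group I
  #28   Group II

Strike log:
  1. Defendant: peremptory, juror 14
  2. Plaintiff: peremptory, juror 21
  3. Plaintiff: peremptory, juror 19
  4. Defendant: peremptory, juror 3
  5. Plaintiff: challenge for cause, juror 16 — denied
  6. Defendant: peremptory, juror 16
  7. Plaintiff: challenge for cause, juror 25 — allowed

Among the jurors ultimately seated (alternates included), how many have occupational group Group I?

Removed: #3, #14, #16, #19, #21, #25.
Seated (13 incl. alternates): #1, #2, #4, #5, #6, #7, #8, #9, #10, #11, #12, #13, #15.
Of those, in Group I: #1, #6, #7, #9, #12, #13, #15 → 7.

7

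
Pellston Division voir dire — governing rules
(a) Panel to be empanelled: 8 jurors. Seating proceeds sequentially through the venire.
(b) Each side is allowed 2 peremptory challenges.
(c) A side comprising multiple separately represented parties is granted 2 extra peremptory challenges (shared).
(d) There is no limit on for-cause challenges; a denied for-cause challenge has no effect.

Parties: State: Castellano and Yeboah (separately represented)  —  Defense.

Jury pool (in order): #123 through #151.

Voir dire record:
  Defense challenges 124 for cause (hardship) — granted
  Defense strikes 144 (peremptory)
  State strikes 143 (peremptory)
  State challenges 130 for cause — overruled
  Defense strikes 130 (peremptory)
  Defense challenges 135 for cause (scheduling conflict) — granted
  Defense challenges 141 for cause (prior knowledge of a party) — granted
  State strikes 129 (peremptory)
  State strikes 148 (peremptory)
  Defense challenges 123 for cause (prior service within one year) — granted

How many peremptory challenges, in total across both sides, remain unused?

1

State allotment: 2 base + 2 multi-party = 4. Defense allotment: 2.
State peremptories used: #143, #129, #148 — 3 (the for-cause on #130 doesn't count).
Defense peremptories used: #144, #130 — 2 (for-cause on #124, #135, #141, #123 don't count).
Remaining: (4 − 3) + (2 − 2) = 1.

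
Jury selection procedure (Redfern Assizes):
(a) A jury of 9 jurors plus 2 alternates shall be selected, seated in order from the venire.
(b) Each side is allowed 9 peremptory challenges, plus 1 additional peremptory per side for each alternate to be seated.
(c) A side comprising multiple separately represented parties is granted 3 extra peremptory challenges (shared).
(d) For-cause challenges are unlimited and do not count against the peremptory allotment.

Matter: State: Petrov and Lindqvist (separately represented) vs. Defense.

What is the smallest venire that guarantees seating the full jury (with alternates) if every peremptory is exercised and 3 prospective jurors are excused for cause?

39

Seats to fill: 9 + 2 alternates = 11.
Peremptories — State: 9 + 1×2 + 3 = 14; Defense: 9 + 1×2 = 11; total 25.
For-cause removals: 3.
Minimum venire: 11 + 25 + 3 = 39.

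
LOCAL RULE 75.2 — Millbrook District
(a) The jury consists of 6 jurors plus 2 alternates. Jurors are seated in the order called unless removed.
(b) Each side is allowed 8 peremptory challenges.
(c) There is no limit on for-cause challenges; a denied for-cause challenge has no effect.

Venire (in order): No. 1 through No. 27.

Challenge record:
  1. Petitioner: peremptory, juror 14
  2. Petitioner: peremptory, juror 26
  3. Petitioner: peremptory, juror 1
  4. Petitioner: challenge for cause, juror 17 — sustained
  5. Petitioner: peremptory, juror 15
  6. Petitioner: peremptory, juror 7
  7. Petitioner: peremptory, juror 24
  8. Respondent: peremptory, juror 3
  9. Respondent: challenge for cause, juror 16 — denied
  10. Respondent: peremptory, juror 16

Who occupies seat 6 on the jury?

Removed: #1, #3, #7, #14, #15, #16, #17, #24, #26.
Seating in order: seats 1–6 → #2, #4, #5, #6, #8, #9; alternates → #10, #11.
So seat 6 is #9.

9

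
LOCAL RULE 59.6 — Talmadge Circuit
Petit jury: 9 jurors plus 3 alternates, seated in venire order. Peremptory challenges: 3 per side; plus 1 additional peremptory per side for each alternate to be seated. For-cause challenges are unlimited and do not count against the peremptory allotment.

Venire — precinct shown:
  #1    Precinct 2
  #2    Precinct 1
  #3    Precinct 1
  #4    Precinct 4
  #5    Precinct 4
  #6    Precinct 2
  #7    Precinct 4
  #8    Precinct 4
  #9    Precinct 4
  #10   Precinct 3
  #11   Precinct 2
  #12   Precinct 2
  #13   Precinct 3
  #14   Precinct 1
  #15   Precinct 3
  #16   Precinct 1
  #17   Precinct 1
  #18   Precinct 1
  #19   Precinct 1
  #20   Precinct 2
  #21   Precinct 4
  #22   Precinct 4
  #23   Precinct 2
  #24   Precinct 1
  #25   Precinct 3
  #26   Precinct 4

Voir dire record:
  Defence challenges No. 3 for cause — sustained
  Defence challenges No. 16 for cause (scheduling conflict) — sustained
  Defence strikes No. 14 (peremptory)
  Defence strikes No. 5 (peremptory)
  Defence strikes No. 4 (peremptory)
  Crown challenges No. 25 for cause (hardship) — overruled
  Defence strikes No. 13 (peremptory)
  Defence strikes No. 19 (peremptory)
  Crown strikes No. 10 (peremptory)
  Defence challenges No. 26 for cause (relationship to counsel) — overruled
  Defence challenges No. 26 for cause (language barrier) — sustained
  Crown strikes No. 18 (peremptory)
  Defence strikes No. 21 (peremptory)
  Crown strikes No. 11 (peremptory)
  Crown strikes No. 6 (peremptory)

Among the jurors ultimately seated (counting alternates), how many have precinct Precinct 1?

3

Removed: #3, #4, #5, #6, #10, #11, #13, #14, #16, #18, #19, #21, #26.
Seated (12 incl. alternates): #1, #2, #7, #8, #9, #12, #15, #17, #20, #22, #23, #24.
Of those, in Precinct 1: #2, #17, #24 → 3.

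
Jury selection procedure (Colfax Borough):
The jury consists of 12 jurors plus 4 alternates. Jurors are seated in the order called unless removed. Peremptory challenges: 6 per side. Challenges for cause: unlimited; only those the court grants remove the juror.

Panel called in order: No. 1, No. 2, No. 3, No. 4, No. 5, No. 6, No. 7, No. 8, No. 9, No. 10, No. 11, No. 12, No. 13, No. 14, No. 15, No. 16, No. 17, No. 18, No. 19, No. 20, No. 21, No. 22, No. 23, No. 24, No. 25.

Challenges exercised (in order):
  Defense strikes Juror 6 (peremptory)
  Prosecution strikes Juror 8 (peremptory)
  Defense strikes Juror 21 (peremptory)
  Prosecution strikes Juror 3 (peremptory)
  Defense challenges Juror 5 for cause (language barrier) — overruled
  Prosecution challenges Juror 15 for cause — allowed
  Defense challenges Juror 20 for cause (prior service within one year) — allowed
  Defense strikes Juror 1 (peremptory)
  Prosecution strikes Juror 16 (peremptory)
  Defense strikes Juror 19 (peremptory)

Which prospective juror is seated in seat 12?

18

Removed: #1, #3, #6, #8, #15, #16, #19, #20, #21. (#5 stays — for-cause denied.)
Filling seats in venire order through position 12: #2, #4, #5, #7, #9, #10, #11, #12, #13, #14, #17, #18.
So seat 12 is #18.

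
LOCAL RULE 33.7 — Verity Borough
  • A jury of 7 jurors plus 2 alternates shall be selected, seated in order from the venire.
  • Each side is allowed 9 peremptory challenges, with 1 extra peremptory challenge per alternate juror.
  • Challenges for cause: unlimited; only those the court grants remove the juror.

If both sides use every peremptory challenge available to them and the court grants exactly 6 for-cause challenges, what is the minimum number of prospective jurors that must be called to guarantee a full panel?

Seats to fill: 7 + 2 alternates = 9.
Peremptories: 9 + 1×2 = 11 per side × 2 sides = 22.
For-cause removals: 6.
Minimum venire: 9 + 22 + 6 = 37.

37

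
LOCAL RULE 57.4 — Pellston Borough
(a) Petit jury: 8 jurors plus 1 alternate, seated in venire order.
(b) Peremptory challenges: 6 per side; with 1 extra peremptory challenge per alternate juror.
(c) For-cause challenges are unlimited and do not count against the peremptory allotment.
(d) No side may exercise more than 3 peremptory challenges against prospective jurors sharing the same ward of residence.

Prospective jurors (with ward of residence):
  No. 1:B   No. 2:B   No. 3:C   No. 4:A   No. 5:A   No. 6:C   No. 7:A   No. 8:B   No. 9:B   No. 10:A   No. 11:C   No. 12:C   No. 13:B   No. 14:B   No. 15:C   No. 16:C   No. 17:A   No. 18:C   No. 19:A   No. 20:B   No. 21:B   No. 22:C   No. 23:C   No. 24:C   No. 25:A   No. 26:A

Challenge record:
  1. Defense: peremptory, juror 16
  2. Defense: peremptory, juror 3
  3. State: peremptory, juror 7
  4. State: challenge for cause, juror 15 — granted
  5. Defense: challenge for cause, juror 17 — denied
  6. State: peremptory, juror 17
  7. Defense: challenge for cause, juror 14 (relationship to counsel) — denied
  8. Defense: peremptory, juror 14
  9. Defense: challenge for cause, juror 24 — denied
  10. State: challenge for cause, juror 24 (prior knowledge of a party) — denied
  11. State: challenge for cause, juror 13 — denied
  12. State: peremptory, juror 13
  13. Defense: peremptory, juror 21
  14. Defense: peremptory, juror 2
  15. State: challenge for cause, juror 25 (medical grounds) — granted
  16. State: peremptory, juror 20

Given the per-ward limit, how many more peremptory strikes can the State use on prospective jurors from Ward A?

State peremptories so far: #7, #17, #13, #20 — 4 of 7 used, 3 left overall.
Against Ward A: #7, #17 — 2 used; per-ward cap 3 leaves 1.
Binding limit: min(3, 1) = 1.

1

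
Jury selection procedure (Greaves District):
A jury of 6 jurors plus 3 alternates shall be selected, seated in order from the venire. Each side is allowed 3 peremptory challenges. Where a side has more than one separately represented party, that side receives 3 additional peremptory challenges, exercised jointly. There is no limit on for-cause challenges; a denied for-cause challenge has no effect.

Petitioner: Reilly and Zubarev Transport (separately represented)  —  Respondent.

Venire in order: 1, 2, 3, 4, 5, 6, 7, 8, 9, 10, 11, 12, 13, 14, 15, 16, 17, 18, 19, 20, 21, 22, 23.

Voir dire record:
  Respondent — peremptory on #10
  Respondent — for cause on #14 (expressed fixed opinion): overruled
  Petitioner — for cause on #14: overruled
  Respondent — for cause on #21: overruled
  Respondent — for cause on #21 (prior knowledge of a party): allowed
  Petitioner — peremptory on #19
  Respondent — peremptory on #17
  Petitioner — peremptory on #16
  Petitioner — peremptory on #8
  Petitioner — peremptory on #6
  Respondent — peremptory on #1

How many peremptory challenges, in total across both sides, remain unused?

Petitioner allotment: 3 base + 3 multi-party = 6. Respondent allotment: 3.
Petitioner peremptories used: #19, #16, #8, #6 — 4 (the for-cause on #14 doesn't count).
Respondent peremptories used: #10, #17, #1 — 3 (for-cause on #14, #21, #21 don't count).
Remaining: (6 − 4) + (3 − 3) = 2.

2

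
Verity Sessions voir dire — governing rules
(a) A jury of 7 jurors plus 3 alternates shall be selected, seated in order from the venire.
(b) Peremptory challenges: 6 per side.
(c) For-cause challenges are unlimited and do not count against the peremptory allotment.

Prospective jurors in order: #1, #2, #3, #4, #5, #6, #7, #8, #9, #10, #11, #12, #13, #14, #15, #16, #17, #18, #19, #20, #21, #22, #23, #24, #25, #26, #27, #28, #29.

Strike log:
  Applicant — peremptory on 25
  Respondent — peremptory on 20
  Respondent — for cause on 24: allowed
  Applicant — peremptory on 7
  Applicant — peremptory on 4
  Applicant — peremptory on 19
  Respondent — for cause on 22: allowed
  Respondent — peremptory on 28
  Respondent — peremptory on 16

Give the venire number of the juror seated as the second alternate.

11

Removed: #4, #7, #16, #19, #20, #22, #24, #25, #28.
Seating in order: seats 1–7 → #1, #2, #3, #5, #6, #8, #9; alternates → #10, #11, #12.
So alternate 2 is #11.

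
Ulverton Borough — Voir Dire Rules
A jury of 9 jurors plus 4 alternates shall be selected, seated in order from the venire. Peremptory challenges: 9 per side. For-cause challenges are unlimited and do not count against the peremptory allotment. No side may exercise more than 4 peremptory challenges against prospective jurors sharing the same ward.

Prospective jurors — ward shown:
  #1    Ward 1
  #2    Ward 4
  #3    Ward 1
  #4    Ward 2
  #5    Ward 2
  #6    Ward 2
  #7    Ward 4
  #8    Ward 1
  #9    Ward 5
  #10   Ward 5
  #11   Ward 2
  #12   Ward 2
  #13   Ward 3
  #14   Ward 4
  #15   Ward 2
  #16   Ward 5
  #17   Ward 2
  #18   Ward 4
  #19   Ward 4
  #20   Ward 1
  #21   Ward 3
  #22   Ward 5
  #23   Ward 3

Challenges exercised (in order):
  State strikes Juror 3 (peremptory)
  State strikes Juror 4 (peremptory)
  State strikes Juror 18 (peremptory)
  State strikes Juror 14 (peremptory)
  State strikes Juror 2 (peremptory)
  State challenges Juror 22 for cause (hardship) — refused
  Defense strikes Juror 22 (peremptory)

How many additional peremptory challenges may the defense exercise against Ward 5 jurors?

3

Defense peremptories so far: #22 — 1 of 9 used, 8 left overall.
Against Ward 5: #22 — 1 used; per-ward cap 4 leaves 3.
Binding limit: min(8, 3) = 3.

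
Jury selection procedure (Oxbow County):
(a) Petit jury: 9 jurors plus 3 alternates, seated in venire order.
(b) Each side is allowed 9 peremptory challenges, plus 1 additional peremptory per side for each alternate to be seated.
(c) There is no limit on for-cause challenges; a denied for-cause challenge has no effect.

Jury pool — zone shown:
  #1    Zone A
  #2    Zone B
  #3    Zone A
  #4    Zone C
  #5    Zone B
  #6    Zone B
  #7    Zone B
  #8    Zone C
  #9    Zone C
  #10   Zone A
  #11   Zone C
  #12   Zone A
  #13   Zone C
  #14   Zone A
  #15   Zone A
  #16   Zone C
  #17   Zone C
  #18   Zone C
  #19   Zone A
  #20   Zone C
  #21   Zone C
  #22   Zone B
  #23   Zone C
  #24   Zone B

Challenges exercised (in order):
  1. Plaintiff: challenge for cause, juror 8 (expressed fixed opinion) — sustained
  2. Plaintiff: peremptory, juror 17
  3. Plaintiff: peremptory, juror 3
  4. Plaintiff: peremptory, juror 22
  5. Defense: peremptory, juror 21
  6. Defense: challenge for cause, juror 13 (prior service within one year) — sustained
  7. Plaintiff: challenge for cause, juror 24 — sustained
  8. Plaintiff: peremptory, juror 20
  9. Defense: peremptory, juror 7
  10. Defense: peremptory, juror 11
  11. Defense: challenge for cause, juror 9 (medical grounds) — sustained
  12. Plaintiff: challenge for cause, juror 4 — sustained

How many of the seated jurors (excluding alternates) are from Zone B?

3

Removed: #3, #4, #7, #8, #9, #11, #13, #17, #20, #21, #22, #24.
Seated jurors 1–9: #1, #2, #5, #6, #10, #12, #14, #15, #16 (alternates #18, #19, #23 not counted).
Of those, in Zone B: #2, #5, #6 → 3.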